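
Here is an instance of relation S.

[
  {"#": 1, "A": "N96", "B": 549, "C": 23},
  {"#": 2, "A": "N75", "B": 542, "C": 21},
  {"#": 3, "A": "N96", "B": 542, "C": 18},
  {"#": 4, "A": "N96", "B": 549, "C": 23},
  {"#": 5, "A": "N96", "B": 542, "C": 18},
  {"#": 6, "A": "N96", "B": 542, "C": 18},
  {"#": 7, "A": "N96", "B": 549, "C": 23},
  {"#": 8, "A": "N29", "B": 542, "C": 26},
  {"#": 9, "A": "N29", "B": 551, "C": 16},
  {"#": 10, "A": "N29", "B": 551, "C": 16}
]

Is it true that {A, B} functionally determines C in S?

Yes

(A=N96, B=549): rows 1, 4, 7 → C = 23, 23, 23 ✓
(A=N75, B=542): row 2 → C = 21 ✓
(A=N96, B=542): rows 3, 5, 6 → C = 18, 18, 18 ✓
(A=N29, B=542): row 8 → C = 26 ✓
(A=N29, B=551): rows 9, 10 → C = 16, 16 ✓
Every {A, B} value is associated with a single C value, so {A, B} -> C holds.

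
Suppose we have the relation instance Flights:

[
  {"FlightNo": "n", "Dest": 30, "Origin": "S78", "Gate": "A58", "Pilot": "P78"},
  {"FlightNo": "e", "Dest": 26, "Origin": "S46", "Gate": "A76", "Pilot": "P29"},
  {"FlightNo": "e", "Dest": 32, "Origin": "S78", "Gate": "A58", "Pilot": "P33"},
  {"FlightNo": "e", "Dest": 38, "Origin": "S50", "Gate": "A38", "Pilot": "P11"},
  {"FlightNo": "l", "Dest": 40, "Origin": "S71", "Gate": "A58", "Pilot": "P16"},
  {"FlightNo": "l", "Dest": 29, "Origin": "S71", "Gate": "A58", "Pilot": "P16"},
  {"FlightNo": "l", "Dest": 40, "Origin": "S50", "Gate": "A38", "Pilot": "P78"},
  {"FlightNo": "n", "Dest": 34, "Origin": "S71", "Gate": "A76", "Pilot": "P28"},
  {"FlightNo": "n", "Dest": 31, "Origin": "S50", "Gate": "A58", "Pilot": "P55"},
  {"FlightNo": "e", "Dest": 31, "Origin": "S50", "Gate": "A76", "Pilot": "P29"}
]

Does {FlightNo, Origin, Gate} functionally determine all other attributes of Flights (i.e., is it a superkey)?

No

Two distinct rows share (FlightNo=l, Origin=S71, Gate=A58), so {FlightNo, Origin, Gate} does not determine every attribute — not a superkey.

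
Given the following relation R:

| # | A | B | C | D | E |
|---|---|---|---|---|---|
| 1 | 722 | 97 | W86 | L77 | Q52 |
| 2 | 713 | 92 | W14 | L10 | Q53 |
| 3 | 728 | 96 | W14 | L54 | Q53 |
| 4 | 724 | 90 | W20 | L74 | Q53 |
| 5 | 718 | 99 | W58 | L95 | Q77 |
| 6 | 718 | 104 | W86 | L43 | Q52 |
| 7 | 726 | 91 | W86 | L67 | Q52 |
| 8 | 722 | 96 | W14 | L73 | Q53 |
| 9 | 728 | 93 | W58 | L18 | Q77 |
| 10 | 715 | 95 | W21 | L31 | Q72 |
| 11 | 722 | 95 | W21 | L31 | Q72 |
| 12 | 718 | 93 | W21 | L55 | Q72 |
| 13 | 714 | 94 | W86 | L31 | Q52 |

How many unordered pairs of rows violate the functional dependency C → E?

0

C=W86: all 4 rows agree on E — 0 pairs.
C=W14: all 3 rows agree on E — 0 pairs.
C=W58: all 2 rows agree on E — 0 pairs.
C=W21: all 3 rows agree on E — 0 pairs.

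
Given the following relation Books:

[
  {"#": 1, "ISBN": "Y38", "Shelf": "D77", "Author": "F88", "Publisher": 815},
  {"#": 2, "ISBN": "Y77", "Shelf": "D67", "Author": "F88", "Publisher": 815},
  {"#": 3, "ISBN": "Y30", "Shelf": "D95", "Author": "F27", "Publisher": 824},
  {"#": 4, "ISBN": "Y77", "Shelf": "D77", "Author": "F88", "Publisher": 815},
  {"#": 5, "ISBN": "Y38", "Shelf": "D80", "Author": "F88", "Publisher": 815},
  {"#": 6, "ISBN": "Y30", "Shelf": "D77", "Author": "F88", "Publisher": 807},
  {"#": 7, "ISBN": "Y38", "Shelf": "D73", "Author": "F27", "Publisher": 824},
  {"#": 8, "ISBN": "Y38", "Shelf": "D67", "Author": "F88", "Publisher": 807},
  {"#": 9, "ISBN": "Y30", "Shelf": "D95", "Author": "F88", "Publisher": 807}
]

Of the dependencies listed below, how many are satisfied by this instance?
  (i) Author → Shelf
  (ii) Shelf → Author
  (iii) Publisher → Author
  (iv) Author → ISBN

1

(i) Author → Shelf: Author=F88: rows 1, 2, 4, 5, 6, 8, 9 → Shelf takes values {D77, D67, D80, D95} — violation; Author=F27: rows 3, 7 → Shelf takes values {D95, D73} — violation — fails.
(ii) Shelf → Author: Shelf=D95: rows 3, 9 → Author takes values {F27, F88} — violation — fails.
(iii) Publisher → Author: every LHS value maps to a single RHS value — holds.
(iv) Author → ISBN: Author=F88: rows 1, 2, 4, 5, 6, 8, 9 → ISBN takes values {Y38, Y77, Y30} — violation; Author=F27: rows 3, 7 → ISBN takes values {Y30, Y38} — violation — fails.
1 of the 4 dependencies holds.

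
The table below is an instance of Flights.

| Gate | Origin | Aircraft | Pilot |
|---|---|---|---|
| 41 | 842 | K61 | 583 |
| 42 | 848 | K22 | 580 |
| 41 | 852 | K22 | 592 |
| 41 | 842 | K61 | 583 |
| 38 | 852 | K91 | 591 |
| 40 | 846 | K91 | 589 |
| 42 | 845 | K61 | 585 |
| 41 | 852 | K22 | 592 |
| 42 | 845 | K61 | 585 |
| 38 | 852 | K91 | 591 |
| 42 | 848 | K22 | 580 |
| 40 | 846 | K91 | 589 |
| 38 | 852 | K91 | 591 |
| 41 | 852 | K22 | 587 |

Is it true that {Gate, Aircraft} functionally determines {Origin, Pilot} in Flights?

(Gate=41, Aircraft=K61): 2 rows → {Origin,Pilot} = (842, 583), (842, 583) ✓
(Gate=42, Aircraft=K22): 2 rows → {Origin,Pilot} = (848, 580), (848, 580) ✓
(Gate=41, Aircraft=K22): 3 rows → {Origin,Pilot} takes values {(852, 592), (852, 587)} — violation
(Gate=38, Aircraft=K91): 3 rows → {Origin,Pilot} = (852, 591), (852, 591), (852, 591) ✓
(Gate=40, Aircraft=K91): 2 rows → {Origin,Pilot} = (846, 589), (846, 589) ✓
(Gate=42, Aircraft=K61): 2 rows → {Origin,Pilot} = (845, 585), (845, 585) ✓
Two rows agree on {Gate, Aircraft} but differ on {Origin, Pilot}, so {Gate, Aircraft} → {Origin, Pilot} does not hold.

No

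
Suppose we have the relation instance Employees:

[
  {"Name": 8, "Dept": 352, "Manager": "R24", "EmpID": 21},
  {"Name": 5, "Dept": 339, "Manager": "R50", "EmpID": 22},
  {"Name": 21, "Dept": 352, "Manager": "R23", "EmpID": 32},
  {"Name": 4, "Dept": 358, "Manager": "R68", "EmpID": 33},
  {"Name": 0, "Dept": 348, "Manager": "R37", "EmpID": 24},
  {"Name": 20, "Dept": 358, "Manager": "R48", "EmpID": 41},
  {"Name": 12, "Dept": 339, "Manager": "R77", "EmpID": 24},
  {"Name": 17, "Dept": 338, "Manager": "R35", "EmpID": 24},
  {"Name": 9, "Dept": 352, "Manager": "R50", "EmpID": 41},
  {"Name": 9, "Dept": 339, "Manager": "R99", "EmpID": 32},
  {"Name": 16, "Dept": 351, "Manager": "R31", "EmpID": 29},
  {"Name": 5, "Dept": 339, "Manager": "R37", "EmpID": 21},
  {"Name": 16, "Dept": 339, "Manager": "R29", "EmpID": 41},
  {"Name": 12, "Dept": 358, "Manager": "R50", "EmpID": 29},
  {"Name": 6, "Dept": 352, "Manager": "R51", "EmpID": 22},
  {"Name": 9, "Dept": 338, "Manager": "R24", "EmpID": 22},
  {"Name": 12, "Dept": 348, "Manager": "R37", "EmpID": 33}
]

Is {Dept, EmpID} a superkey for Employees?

Yes

All 17 rows have distinct {Dept, EmpID} values, so {Dept, EmpID} → (all attributes) holds and {Dept, EmpID} is a superkey.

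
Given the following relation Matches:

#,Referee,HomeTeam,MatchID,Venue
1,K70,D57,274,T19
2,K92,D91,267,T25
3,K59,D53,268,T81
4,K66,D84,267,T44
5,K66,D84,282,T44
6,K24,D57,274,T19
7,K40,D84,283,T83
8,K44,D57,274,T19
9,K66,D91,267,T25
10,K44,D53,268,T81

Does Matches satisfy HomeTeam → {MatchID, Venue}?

No

HomeTeam=D57: rows 1, 6, 8 → {MatchID,Venue} = (274, T19), (274, T19), (274, T19) ✓
HomeTeam=D91: rows 2, 9 → {MatchID,Venue} = (267, T25), (267, T25) ✓
HomeTeam=D53: rows 3, 10 → {MatchID,Venue} = (268, T81), (268, T81) ✓
HomeTeam=D84: rows 4, 5, 7 → {MatchID,Venue} takes values {(267, T44), (282, T44), (283, T83)} — violation
Two rows agree on HomeTeam but differ on {MatchID, Venue}, so HomeTeam → {MatchID, Venue} does not hold.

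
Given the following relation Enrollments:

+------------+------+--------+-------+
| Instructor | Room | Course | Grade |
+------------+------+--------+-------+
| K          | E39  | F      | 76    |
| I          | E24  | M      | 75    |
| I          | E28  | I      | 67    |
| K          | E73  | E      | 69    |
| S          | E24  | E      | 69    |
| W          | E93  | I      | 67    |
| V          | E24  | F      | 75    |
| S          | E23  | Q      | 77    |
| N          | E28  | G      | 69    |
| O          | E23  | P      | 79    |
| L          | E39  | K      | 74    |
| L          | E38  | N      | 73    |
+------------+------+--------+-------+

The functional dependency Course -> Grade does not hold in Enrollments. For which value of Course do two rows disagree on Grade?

F

Course=F: 2 rows → Grade takes values {76, 75} — violation
Course=M: 1 row → Grade = 75 ✓
Course=I: 2 rows → Grade = 67, 67 ✓
Course=E: 2 rows → Grade = 69, 69 ✓
Course=Q: 1 row → Grade = 77 ✓
Course=G: 1 row → Grade = 69 ✓
Course=P: 1 row → Grade = 79 ✓
Course=K: 1 row → Grade = 74 ✓
Course=N: 1 row → Grade = 73 ✓
The only Course value with inconsistent Grade is Course=F.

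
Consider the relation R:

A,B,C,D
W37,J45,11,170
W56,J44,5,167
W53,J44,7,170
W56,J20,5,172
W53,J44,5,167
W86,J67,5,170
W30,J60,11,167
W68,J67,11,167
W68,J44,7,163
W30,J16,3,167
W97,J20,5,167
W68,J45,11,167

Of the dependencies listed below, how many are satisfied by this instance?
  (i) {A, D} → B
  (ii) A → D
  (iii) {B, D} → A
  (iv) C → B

(i) {A, D} → B: (A=W30, D=167): 2 rows → B takes values {J60, J16} — violation; (A=W68, D=167): 2 rows → B takes values {J67, J45} — violation — fails.
(ii) A → D: A=W56: 2 rows → D takes values {167, 172} — violation; A=W53: 2 rows → D takes values {170, 167} — violation; A=W68: 3 rows → D takes values {167, 163} — violation — fails.
(iii) {B, D} → A: (B=J44, D=167): 2 rows → A takes values {W56, W53} — violation — fails.
(iv) C → B: C=11: 4 rows → B takes values {J45, J60, J67} — violation; C=5: 5 rows → B takes values {J44, J20, J67} — violation — fails.
None of the 4 dependencies hold.

0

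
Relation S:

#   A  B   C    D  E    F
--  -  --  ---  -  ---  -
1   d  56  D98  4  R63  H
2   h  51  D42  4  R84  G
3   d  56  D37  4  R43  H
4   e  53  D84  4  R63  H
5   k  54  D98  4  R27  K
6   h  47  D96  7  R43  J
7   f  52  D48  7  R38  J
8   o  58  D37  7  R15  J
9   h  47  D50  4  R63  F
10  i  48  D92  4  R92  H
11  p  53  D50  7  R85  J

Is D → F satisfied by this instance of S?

No

D=4: rows 1, 2, 3, 4, 5, 9, 10 → F takes values {H, G, K, F} — violation
D=7: rows 6, 7, 8, 11 → F = J, J, J, J ✓
Two rows agree on D but differ on F, so D → F does not hold.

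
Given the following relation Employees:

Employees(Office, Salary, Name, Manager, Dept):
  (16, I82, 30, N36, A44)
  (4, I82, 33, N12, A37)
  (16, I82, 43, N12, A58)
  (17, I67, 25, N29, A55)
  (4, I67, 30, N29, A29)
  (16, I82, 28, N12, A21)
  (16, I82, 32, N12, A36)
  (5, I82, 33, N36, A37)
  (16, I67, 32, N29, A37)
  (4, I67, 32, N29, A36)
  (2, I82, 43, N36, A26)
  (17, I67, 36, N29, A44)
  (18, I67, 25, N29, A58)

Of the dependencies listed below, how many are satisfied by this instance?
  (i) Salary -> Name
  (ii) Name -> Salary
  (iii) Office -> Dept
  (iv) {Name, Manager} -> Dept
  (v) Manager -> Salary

1

(i) Salary -> Name: Salary=I82: 7 rows → Name takes values {30, 33, 43, 28, 32} — violation; Salary=I67: 6 rows → Name takes values {25, 30, 32, 36} — violation — fails.
(ii) Name -> Salary: Name=30: 2 rows → Salary takes values {I82, I67} — violation; Name=32: 3 rows → Salary takes values {I82, I67} — violation — fails.
(iii) Office -> Dept: Office=16: 5 rows → Dept takes values {A44, A58, A21, A36, A37} — violation; Office=4: 3 rows → Dept takes values {A37, A29, A36} — violation; Office=17: 2 rows → Dept takes values {A55, A44} — violation — fails.
(iv) {Name, Manager} -> Dept: (Name=25, Manager=N29): 2 rows → Dept takes values {A55, A58} — violation; (Name=32, Manager=N29): 2 rows → Dept takes values {A37, A36} — violation — fails.
(v) Manager -> Salary: every LHS value maps to a single RHS value — holds.
1 of the 5 dependencies holds.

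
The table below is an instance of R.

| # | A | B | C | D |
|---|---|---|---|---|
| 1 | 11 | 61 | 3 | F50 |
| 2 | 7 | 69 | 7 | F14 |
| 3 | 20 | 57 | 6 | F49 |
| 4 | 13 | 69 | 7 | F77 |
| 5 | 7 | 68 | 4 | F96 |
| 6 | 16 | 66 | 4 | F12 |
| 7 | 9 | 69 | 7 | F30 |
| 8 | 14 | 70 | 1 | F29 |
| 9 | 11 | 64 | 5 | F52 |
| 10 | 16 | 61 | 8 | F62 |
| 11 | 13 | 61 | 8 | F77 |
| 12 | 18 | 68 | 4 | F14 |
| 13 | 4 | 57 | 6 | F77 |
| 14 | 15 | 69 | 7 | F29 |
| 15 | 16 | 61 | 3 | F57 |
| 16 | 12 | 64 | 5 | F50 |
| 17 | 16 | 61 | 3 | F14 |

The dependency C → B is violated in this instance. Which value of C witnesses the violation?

4

C=3: rows 1, 15, 17 → B = 61, 61, 61 ✓
C=7: rows 2, 4, 7, 14 → B = 69, 69, 69, 69 ✓
C=6: rows 3, 13 → B = 57, 57 ✓
C=4: rows 5, 6, 12 → B takes values {68, 66} — violation
C=1: row 8 → B = 70 ✓
C=5: rows 9, 16 → B = 64, 64 ✓
C=8: rows 10, 11 → B = 61, 61 ✓
The only C value with inconsistent B is C=4.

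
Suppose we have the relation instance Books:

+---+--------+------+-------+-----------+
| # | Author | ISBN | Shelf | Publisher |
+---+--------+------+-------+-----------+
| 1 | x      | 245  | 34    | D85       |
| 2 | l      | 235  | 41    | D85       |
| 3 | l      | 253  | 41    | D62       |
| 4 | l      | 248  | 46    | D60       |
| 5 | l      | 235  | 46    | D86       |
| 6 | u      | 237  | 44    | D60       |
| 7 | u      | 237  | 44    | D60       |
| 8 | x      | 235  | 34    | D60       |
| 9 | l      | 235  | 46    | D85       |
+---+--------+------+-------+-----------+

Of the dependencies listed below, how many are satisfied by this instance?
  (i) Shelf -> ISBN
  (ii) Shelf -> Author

1

(i) Shelf -> ISBN: Shelf=34: rows 1, 8 → ISBN takes values {245, 235} — violation; Shelf=41: rows 2, 3 → ISBN takes values {235, 253} — violation; Shelf=46: rows 4, 5, 9 → ISBN takes values {248, 235} — violation — fails.
(ii) Shelf -> Author: every LHS value maps to a single RHS value — holds.
1 of the 2 dependencies holds.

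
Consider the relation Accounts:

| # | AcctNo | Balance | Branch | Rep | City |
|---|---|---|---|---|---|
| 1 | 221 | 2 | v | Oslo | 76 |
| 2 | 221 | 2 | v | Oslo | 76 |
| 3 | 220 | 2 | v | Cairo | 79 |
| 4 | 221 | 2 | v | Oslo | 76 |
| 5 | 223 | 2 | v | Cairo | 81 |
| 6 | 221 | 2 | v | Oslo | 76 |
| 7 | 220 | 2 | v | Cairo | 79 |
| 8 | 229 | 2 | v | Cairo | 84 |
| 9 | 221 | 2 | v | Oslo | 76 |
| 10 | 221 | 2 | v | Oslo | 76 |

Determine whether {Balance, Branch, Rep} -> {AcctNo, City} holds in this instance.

No

(Balance=2, Branch=v, Rep=Oslo): rows 1, 2, 4, 6, 9, 10 → {AcctNo,City} = (221, 76), (221, 76), (221, 76), (221, 76), (221, 76), (221, 76) ✓
(Balance=2, Branch=v, Rep=Cairo): rows 3, 5, 7, 8 → {AcctNo,City} takes values {(220, 79), (223, 81), (229, 84)} — violation
Two rows agree on {Balance, Branch, Rep} but differ on {AcctNo, City}, so {Balance, Branch, Rep} -> {AcctNo, City} does not hold.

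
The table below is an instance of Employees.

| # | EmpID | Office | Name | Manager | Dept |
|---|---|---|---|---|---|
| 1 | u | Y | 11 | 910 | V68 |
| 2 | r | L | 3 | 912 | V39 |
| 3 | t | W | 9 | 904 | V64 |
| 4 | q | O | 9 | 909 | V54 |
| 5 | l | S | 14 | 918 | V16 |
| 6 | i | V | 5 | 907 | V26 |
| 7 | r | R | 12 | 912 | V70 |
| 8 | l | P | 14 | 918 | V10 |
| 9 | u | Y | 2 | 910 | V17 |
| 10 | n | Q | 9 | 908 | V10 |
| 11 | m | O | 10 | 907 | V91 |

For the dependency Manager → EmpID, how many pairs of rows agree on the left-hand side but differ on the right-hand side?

Manager=910: all 2 rows agree on EmpID — 0 pairs.
Manager=912: all 2 rows agree on EmpID — 0 pairs.
Manager=918: all 2 rows agree on EmpID — 0 pairs.
Manager=907: violating pairs (6,11) — 1 pair.

1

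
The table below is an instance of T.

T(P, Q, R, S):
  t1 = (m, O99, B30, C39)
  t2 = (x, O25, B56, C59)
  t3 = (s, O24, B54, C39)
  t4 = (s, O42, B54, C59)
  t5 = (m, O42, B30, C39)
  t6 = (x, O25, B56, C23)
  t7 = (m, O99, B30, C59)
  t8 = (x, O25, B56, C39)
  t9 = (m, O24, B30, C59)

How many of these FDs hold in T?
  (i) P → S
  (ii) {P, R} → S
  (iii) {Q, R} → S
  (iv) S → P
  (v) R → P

(i) P → S: P=m: rows 1, 5, 7, 9 → S takes values {C39, C59} — violation; P=x: rows 2, 6, 8 → S takes values {C59, C23, C39} — violation; P=s: rows 3, 4 → S takes values {C39, C59} — violation — fails.
(ii) {P, R} → S: (P=m, R=B30): rows 1, 5, 7, 9 → S takes values {C39, C59} — violation; (P=x, R=B56): rows 2, 6, 8 → S takes values {C59, C23, C39} — violation; (P=s, R=B54): rows 3, 4 → S takes values {C39, C59} — violation — fails.
(iii) {Q, R} → S: (Q=O99, R=B30): rows 1, 7 → S takes values {C39, C59} — violation; (Q=O25, R=B56): rows 2, 6, 8 → S takes values {C59, C23, C39} — violation — fails.
(iv) S → P: S=C39: rows 1, 3, 5, 8 → P takes values {m, s, x} — violation; S=C59: rows 2, 4, 7, 9 → P takes values {x, s, m} — violation — fails.
(v) R → P: every LHS value maps to a single RHS value — holds.
1 of the 5 dependencies holds.

1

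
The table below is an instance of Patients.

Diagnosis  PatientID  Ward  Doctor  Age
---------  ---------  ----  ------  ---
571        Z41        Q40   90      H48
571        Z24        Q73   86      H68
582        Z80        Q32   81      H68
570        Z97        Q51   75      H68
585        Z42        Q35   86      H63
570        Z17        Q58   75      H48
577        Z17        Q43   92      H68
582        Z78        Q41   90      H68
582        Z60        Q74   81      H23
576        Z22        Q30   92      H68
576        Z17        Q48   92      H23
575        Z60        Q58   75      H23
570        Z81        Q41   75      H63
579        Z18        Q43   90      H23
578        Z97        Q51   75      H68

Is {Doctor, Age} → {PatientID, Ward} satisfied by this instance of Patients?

No

(Doctor=90, Age=H48): 1 row → {PatientID,Ward} = (Z41, Q40) ✓
(Doctor=86, Age=H68): 1 row → {PatientID,Ward} = (Z24, Q73) ✓
(Doctor=81, Age=H68): 1 row → {PatientID,Ward} = (Z80, Q32) ✓
(Doctor=75, Age=H68): 2 rows → {PatientID,Ward} = (Z97, Q51), (Z97, Q51) ✓
(Doctor=86, Age=H63): 1 row → {PatientID,Ward} = (Z42, Q35) ✓
(Doctor=75, Age=H48): 1 row → {PatientID,Ward} = (Z17, Q58) ✓
(Doctor=92, Age=H68): 2 rows → {PatientID,Ward} takes values {(Z17, Q43), (Z22, Q30)} — violation
(Doctor=90, Age=H68): 1 row → {PatientID,Ward} = (Z78, Q41) ✓
(Doctor=81, Age=H23): 1 row → {PatientID,Ward} = (Z60, Q74) ✓
(Doctor=92, Age=H23): 1 row → {PatientID,Ward} = (Z17, Q48) ✓
(Doctor=75, Age=H23): 1 row → {PatientID,Ward} = (Z60, Q58) ✓
(Doctor=75, Age=H63): 1 row → {PatientID,Ward} = (Z81, Q41) ✓
(Doctor=90, Age=H23): 1 row → {PatientID,Ward} = (Z18, Q43) ✓
Two rows agree on {Doctor, Age} but differ on {PatientID, Ward}, so {Doctor, Age} → {PatientID, Ward} does not hold.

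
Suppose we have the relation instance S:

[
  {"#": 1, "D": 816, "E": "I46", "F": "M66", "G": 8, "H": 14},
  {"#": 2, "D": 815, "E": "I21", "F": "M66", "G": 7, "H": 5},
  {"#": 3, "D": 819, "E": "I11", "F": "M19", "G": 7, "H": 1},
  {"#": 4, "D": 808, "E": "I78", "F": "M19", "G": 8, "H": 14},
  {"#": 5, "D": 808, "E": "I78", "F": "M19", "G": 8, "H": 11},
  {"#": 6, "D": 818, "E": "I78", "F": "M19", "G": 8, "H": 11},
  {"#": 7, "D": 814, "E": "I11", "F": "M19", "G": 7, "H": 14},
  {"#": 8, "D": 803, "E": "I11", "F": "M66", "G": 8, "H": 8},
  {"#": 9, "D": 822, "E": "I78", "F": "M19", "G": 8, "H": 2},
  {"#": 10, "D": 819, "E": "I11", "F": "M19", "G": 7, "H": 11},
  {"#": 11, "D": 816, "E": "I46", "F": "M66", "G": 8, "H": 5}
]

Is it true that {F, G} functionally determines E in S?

No

(F=M66, G=8): rows 1, 8, 11 → E takes values {I46, I11} — violation
(F=M66, G=7): row 2 → E = I21 ✓
(F=M19, G=7): rows 3, 7, 10 → E = I11, I11, I11 ✓
(F=M19, G=8): rows 4, 5, 6, 9 → E = I78, I78, I78, I78 ✓
Two rows agree on {F, G} but differ on E, so {F, G} -> E does not hold.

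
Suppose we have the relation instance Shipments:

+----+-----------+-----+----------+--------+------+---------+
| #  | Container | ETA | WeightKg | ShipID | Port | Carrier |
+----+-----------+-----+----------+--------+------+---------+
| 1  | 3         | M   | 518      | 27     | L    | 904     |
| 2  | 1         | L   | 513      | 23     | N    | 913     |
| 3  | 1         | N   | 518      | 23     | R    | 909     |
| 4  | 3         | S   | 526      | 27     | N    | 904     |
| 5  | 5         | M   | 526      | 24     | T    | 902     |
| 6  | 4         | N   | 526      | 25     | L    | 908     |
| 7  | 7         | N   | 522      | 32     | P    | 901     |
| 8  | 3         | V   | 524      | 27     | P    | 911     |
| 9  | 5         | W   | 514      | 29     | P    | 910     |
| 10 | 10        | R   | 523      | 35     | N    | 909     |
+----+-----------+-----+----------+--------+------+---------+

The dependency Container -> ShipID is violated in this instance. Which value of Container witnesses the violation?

5

Container=3: rows 1, 4, 8 → ShipID = 27, 27, 27 ✓
Container=1: rows 2, 3 → ShipID = 23, 23 ✓
Container=5: rows 5, 9 → ShipID takes values {24, 29} — violation
Container=4: row 6 → ShipID = 25 ✓
Container=7: row 7 → ShipID = 32 ✓
Container=10: row 10 → ShipID = 35 ✓
The only Container value with inconsistent ShipID is Container=5.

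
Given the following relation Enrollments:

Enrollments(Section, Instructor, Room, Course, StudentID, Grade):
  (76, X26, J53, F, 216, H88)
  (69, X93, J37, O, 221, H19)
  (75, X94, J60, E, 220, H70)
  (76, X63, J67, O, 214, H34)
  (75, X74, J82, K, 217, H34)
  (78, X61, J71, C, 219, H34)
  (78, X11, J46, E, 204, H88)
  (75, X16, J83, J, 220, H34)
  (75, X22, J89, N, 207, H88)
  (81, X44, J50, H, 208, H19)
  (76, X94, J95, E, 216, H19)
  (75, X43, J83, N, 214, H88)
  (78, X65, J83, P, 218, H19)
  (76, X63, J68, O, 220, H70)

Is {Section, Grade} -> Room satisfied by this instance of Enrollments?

(Section=76, Grade=H88): 1 row → Room = J53 ✓
(Section=69, Grade=H19): 1 row → Room = J37 ✓
(Section=75, Grade=H70): 1 row → Room = J60 ✓
(Section=76, Grade=H34): 1 row → Room = J67 ✓
(Section=75, Grade=H34): 2 rows → Room takes values {J82, J83} — violation
(Section=78, Grade=H34): 1 row → Room = J71 ✓
(Section=78, Grade=H88): 1 row → Room = J46 ✓
(Section=75, Grade=H88): 2 rows → Room takes values {J89, J83} — violation
(Section=81, Grade=H19): 1 row → Room = J50 ✓
(Section=76, Grade=H19): 1 row → Room = J95 ✓
(Section=78, Grade=H19): 1 row → Room = J83 ✓
(Section=76, Grade=H70): 1 row → Room = J68 ✓
Two rows agree on {Section, Grade} but differ on Room, so {Section, Grade} -> Room does not hold.

No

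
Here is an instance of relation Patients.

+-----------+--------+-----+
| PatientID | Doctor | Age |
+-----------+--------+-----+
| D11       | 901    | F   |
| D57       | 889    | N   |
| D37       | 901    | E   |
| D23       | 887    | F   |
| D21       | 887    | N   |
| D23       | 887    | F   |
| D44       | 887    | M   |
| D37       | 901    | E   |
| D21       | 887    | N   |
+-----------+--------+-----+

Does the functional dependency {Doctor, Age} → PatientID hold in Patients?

(Doctor=901, Age=F): 1 row → PatientID = D11 ✓
(Doctor=889, Age=N): 1 row → PatientID = D57 ✓
(Doctor=901, Age=E): 2 rows → PatientID = D37, D37 ✓
(Doctor=887, Age=F): 2 rows → PatientID = D23, D23 ✓
(Doctor=887, Age=N): 2 rows → PatientID = D21, D21 ✓
(Doctor=887, Age=M): 1 row → PatientID = D44 ✓
Every {Doctor, Age} value is associated with a single PatientID value, so {Doctor, Age} → PatientID holds.

Yes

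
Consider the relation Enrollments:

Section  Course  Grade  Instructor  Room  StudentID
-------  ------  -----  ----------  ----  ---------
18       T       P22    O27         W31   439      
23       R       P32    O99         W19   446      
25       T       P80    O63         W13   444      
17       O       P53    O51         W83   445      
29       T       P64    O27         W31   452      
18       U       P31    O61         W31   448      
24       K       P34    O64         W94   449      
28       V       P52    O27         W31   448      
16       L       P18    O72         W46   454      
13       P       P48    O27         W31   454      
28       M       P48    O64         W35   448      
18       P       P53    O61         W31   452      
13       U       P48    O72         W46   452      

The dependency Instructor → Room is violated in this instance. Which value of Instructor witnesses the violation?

Instructor=O27: 4 rows → Room = W31, W31, W31, W31 ✓
Instructor=O99: 1 row → Room = W19 ✓
Instructor=O63: 1 row → Room = W13 ✓
Instructor=O51: 1 row → Room = W83 ✓
Instructor=O61: 2 rows → Room = W31, W31 ✓
Instructor=O64: 2 rows → Room takes values {W94, W35} — violation
Instructor=O72: 2 rows → Room = W46, W46 ✓
The only Instructor value with inconsistent Room is Instructor=O64.

O64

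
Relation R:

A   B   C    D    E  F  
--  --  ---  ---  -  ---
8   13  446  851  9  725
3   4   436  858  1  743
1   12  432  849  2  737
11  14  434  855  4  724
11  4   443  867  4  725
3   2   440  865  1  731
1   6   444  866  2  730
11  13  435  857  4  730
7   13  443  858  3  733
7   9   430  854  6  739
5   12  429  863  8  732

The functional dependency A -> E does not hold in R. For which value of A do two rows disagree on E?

7

A=8: 1 row → E = 9 ✓
A=3: 2 rows → E = 1, 1 ✓
A=1: 2 rows → E = 2, 2 ✓
A=11: 3 rows → E = 4, 4, 4 ✓
A=7: 2 rows → E takes values {3, 6} — violation
A=5: 1 row → E = 8 ✓
The only A value with inconsistent E is A=7.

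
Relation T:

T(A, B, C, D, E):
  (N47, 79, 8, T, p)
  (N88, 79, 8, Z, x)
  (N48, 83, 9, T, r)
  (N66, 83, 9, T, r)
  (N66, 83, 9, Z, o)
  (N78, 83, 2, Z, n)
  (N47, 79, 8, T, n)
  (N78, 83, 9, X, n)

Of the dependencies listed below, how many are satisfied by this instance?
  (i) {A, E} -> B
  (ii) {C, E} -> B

(i) {A, E} -> B: every LHS value maps to a single RHS value — holds.
(ii) {C, E} -> B: every LHS value maps to a single RHS value — holds.
2 of the 2 dependencies hold.

2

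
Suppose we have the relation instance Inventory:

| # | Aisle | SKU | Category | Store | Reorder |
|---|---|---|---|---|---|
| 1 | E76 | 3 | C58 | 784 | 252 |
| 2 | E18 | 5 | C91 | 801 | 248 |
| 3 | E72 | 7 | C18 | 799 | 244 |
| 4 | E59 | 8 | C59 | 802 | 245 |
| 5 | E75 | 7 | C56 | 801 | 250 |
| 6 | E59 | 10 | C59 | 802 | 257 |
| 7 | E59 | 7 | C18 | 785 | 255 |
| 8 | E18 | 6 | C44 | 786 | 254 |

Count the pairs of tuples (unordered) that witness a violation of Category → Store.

1

Category=C18: violating pairs (3,7) — 1 pair.
Category=C59: all 2 rows agree on Store — 0 pairs.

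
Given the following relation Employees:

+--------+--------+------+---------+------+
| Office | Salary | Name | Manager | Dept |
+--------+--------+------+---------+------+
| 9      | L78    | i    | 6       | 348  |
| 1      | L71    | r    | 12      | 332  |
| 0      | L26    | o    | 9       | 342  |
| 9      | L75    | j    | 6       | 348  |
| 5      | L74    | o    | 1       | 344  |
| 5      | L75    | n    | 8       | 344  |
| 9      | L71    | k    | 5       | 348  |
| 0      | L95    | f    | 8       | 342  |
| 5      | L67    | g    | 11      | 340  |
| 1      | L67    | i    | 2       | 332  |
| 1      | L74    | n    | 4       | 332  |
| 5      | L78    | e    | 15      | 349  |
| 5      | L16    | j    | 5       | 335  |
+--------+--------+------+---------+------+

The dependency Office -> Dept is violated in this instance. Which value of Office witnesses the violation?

Office=9: 3 rows → Dept = 348, 348, 348 ✓
Office=1: 3 rows → Dept = 332, 332, 332 ✓
Office=0: 2 rows → Dept = 342, 342 ✓
Office=5: 5 rows → Dept takes values {344, 340, 349, 335} — violation
The only Office value with inconsistent Dept is Office=5.

5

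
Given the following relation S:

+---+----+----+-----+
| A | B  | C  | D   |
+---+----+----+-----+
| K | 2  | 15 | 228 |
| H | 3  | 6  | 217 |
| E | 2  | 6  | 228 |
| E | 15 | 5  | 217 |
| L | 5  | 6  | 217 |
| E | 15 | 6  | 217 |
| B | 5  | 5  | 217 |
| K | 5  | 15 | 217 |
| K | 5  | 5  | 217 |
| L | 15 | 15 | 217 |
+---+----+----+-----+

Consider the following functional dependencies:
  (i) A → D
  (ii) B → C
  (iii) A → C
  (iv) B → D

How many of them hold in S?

(i) A → D: A=K: 3 rows → D takes values {228, 217} — violation; A=E: 3 rows → D takes values {228, 217} — violation — fails.
(ii) B → C: B=2: 2 rows → C takes values {15, 6} — violation; B=15: 3 rows → C takes values {5, 6, 15} — violation; B=5: 4 rows → C takes values {6, 5, 15} — violation — fails.
(iii) A → C: A=K: 3 rows → C takes values {15, 5} — violation; A=E: 3 rows → C takes values {6, 5} — violation; A=L: 2 rows → C takes values {6, 15} — violation — fails.
(iv) B → D: every LHS value maps to a single RHS value — holds.
1 of the 4 dependencies holds.

1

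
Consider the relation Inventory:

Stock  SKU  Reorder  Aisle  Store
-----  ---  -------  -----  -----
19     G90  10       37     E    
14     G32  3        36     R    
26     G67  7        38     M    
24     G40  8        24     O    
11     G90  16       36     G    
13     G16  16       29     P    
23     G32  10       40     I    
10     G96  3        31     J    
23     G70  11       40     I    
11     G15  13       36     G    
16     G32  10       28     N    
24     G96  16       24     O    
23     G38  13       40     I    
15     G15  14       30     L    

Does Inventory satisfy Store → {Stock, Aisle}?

Store=E: 1 row → {Stock,Aisle} = (19, 37) ✓
Store=R: 1 row → {Stock,Aisle} = (14, 36) ✓
Store=M: 1 row → {Stock,Aisle} = (26, 38) ✓
Store=O: 2 rows → {Stock,Aisle} = (24, 24), (24, 24) ✓
Store=G: 2 rows → {Stock,Aisle} = (11, 36), (11, 36) ✓
Store=P: 1 row → {Stock,Aisle} = (13, 29) ✓
Store=I: 3 rows → {Stock,Aisle} = (23, 40), (23, 40), (23, 40) ✓
Store=J: 1 row → {Stock,Aisle} = (10, 31) ✓
Store=N: 1 row → {Stock,Aisle} = (16, 28) ✓
Store=L: 1 row → {Stock,Aisle} = (15, 30) ✓
Every Store value is associated with a single {Stock, Aisle} value, so Store → {Stock, Aisle} holds.

Yes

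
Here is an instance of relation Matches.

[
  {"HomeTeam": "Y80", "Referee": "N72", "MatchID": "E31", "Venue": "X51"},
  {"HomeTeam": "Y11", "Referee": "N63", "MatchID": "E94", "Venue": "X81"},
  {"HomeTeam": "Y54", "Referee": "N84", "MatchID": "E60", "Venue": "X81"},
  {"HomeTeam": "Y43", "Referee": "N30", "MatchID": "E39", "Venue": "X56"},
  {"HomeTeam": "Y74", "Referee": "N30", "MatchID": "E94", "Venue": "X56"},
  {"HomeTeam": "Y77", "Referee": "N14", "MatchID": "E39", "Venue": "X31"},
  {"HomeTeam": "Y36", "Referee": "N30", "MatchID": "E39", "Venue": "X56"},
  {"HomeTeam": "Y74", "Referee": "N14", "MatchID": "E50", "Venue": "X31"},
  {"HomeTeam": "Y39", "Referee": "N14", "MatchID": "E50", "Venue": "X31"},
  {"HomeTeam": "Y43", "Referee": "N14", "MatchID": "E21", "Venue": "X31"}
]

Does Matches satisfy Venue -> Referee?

Venue=X51: 1 row → Referee = N72 ✓
Venue=X81: 2 rows → Referee takes values {N63, N84} — violation
Venue=X56: 3 rows → Referee = N30, N30, N30 ✓
Venue=X31: 4 rows → Referee = N14, N14, N14, N14 ✓
Two rows agree on Venue but differ on Referee, so Venue -> Referee does not hold.

No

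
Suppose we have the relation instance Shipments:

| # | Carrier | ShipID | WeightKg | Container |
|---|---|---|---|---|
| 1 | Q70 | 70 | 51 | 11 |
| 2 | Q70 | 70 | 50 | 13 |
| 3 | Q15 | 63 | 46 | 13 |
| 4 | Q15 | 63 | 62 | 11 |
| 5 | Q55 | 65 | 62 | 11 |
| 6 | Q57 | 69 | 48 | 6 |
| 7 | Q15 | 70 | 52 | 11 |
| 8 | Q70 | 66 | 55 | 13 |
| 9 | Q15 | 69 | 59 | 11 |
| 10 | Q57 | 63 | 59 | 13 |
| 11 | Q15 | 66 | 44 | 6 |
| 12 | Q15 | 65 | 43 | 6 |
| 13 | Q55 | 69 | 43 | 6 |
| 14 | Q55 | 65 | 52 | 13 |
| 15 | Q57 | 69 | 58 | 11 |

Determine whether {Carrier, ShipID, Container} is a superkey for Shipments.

All 15 rows have distinct {Carrier, ShipID, Container} values, so {Carrier, ShipID, Container} → (all attributes) holds and {Carrier, ShipID, Container} is a superkey.

Yes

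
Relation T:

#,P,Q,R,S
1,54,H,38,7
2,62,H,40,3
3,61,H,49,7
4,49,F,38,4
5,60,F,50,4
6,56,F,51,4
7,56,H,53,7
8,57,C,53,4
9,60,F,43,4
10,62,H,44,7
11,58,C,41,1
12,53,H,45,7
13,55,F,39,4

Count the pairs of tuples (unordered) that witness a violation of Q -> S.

6

Q=H: violating pairs (1,2), (2,3), (2,7), (2,10), (2,12) — 5 pairs.
Q=F: all 5 rows agree on S — 0 pairs.
Q=C: violating pairs (8,11) — 1 pair.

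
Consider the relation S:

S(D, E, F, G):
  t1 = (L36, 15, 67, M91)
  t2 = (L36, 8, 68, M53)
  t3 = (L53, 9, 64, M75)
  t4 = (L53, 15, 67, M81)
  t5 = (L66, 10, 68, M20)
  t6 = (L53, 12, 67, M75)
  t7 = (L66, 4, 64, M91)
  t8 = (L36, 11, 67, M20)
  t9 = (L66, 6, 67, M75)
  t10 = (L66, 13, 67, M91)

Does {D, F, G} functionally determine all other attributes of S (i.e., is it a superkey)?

Yes

All 10 rows have distinct {D, F, G} values, so {D, F, G} → (all attributes) holds and {D, F, G} is a superkey.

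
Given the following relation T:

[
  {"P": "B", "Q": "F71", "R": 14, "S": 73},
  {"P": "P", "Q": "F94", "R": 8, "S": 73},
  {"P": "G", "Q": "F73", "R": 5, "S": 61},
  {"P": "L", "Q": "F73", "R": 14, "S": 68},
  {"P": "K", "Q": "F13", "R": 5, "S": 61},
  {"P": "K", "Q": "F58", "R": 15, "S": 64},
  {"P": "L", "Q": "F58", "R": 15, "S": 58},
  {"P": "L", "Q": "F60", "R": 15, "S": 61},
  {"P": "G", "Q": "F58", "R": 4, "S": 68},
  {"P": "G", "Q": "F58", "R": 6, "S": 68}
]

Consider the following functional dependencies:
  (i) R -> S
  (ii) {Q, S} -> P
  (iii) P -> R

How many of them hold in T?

1

(i) R -> S: R=14: 2 rows → S takes values {73, 68} — violation; R=15: 3 rows → S takes values {64, 58, 61} — violation — fails.
(ii) {Q, S} -> P: every LHS value maps to a single RHS value — holds.
(iii) P -> R: P=G: 3 rows → R takes values {5, 4, 6} — violation; P=L: 3 rows → R takes values {14, 15} — violation; P=K: 2 rows → R takes values {5, 15} — violation — fails.
1 of the 3 dependencies holds.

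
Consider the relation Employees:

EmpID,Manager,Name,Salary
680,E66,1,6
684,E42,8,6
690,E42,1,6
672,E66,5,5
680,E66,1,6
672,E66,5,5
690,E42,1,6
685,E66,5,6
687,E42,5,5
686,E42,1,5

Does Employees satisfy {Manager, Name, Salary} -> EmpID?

Yes

(Manager=E66, Name=1, Salary=6): 2 rows → EmpID = 680, 680 ✓
(Manager=E42, Name=8, Salary=6): 1 row → EmpID = 684 ✓
(Manager=E42, Name=1, Salary=6): 2 rows → EmpID = 690, 690 ✓
(Manager=E66, Name=5, Salary=5): 2 rows → EmpID = 672, 672 ✓
(Manager=E66, Name=5, Salary=6): 1 row → EmpID = 685 ✓
(Manager=E42, Name=5, Salary=5): 1 row → EmpID = 687 ✓
(Manager=E42, Name=1, Salary=5): 1 row → EmpID = 686 ✓
Every {Manager, Name, Salary} value is associated with a single EmpID value, so {Manager, Name, Salary} -> EmpID holds.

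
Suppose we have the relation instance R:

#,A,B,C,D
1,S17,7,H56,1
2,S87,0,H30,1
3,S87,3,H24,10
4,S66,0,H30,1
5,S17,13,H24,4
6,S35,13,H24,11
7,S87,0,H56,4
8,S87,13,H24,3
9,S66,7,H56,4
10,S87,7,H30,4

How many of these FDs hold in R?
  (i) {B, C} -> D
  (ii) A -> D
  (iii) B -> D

0

(i) {B, C} -> D: (B=7, C=H56): rows 1, 9 → D takes values {1, 4} — violation; (B=13, C=H24): rows 5, 6, 8 → D takes values {4, 11, 3} — violation — fails.
(ii) A -> D: A=S17: rows 1, 5 → D takes values {1, 4} — violation; A=S87: rows 2, 3, 7, 8, 10 → D takes values {1, 10, 4, 3} — violation; A=S66: rows 4, 9 → D takes values {1, 4} — violation — fails.
(iii) B -> D: B=7: rows 1, 9, 10 → D takes values {1, 4} — violation; B=0: rows 2, 4, 7 → D takes values {1, 4} — violation; B=13: rows 5, 6, 8 → D takes values {4, 11, 3} — violation — fails.
None of the 3 dependencies hold.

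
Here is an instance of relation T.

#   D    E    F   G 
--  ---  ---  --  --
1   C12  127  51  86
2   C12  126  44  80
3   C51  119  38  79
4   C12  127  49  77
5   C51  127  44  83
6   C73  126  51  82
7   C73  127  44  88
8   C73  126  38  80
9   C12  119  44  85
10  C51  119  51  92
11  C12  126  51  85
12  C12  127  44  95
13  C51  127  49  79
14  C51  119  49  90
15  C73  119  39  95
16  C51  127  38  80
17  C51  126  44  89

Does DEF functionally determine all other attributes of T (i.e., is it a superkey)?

All 17 rows have distinct DEF values, so DEF → (all attributes) holds and DEF is a superkey.

Yes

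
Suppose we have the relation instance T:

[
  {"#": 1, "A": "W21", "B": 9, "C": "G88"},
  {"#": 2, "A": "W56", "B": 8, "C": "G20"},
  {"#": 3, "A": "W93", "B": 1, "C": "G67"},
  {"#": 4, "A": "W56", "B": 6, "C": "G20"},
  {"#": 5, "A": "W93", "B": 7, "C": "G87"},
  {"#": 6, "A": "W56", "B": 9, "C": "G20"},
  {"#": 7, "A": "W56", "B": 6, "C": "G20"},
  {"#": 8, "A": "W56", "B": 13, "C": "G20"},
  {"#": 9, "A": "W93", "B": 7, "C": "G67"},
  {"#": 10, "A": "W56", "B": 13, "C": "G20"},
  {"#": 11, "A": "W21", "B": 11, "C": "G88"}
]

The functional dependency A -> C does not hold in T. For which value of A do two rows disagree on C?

A=W21: rows 1, 11 → C = G88, G88 ✓
A=W56: rows 2, 4, 6, 7, 8, 10 → C = G20, G20, G20, G20, G20, G20 ✓
A=W93: rows 3, 5, 9 → C takes values {G67, G87} — violation
The only A value with inconsistent C is A=W93.

W93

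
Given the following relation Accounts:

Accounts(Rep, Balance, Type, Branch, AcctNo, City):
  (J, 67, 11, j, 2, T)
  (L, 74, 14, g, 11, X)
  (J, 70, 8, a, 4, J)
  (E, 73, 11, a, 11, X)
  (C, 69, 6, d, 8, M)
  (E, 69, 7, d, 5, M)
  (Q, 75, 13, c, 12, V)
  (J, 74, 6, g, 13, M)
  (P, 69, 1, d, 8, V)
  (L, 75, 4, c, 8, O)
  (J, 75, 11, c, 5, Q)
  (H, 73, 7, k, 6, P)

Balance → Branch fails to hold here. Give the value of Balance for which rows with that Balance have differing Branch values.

73

Balance=67: 1 row → Branch = j ✓
Balance=74: 2 rows → Branch = g, g ✓
Balance=70: 1 row → Branch = a ✓
Balance=73: 2 rows → Branch takes values {a, k} — violation
Balance=69: 3 rows → Branch = d, d, d ✓
Balance=75: 3 rows → Branch = c, c, c ✓
The only Balance value with inconsistent Branch is Balance=73.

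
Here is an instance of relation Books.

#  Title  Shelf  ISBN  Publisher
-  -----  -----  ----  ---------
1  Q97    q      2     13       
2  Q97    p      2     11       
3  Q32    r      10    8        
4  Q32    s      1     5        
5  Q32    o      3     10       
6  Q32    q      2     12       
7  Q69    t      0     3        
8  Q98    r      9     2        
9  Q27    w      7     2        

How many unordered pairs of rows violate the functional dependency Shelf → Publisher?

2

Shelf=q: violating pairs (1,6) — 1 pair.
Shelf=r: violating pairs (3,8) — 1 pair.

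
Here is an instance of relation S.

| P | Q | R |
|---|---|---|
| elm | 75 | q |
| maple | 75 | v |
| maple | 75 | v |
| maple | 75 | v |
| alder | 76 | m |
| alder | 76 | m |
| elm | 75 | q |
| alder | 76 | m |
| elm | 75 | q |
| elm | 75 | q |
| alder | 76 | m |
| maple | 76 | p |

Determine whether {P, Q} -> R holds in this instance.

Yes

(P=elm, Q=75): 4 rows → R = q, q, q, q ✓
(P=maple, Q=75): 3 rows → R = v, v, v ✓
(P=alder, Q=76): 4 rows → R = m, m, m, m ✓
(P=maple, Q=76): 1 row → R = p ✓
Every {P, Q} value is associated with a single R value, so {P, Q} -> R holds.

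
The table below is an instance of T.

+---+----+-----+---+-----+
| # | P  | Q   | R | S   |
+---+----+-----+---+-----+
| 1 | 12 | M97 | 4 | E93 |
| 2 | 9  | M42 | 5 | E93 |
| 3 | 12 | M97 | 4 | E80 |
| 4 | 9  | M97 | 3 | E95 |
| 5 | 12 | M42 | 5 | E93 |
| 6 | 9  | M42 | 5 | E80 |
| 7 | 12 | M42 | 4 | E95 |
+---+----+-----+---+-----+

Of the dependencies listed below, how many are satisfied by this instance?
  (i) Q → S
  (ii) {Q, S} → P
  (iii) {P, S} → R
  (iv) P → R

(i) Q → S: Q=M97: rows 1, 3, 4 → S takes values {E93, E80, E95} — violation; Q=M42: rows 2, 5, 6, 7 → S takes values {E93, E80, E95} — violation — fails.
(ii) {Q, S} → P: (Q=M42, S=E93): rows 2, 5 → P takes values {9, 12} — violation — fails.
(iii) {P, S} → R: (P=12, S=E93): rows 1, 5 → R takes values {4, 5} — violation — fails.
(iv) P → R: P=12: rows 1, 3, 5, 7 → R takes values {4, 5} — violation; P=9: rows 2, 4, 6 → R takes values {5, 3} — violation — fails.
None of the 4 dependencies hold.

0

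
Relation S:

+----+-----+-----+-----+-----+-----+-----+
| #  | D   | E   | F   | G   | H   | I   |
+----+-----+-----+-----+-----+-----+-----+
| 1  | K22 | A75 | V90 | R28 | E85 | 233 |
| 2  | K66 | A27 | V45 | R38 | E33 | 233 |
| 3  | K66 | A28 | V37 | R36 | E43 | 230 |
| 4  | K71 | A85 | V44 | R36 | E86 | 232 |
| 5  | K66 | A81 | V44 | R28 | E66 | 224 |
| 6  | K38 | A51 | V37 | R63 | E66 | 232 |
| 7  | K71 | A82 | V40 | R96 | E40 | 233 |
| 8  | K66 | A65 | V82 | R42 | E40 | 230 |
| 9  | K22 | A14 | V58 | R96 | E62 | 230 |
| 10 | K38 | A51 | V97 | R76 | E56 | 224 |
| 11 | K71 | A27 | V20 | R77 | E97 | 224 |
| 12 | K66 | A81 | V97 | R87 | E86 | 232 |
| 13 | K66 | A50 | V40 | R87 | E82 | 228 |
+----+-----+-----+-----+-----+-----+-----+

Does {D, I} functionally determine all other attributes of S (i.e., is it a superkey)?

No

Rows 3 and 8 have the same {D, I} value (D=K66, I=230) but are distinct tuples, so {D, I} does not determine every attribute — not a superkey.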